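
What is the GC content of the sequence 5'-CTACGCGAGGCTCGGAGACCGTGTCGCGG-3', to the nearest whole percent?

Base counts: G=12, C=9, T=4, A=4
G+C = 12 + 9 = 21 out of 29 bases
%GC = 21/29 × 100 = 72.41% ≈ 72%

72%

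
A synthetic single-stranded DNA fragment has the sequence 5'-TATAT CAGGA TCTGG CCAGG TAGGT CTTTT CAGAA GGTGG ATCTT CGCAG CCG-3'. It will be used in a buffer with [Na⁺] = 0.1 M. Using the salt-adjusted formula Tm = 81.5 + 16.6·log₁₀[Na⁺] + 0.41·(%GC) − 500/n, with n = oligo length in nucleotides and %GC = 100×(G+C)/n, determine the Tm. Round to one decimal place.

76.4°C

Length n = 53. Counting bases: A=11, C=11, T=15, G=16
G+C = 27, so %GC = 27/53 × 100 = 50.943%
Salt term: 16.6 × (-1) = -16.6
GC term: 0.41 × 50.943 = 20.887; length term: −500/53 = −9.434
Tm = 81.5 + (-16.6) + 20.887 − 9.434 = 76.353 → 76.4°C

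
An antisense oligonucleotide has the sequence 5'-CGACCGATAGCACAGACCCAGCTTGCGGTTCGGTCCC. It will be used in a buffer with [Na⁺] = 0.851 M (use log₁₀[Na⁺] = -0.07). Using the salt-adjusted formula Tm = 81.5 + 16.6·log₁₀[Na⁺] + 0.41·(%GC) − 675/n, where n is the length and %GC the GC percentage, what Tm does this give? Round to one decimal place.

Length n = 37. Scanning the sequence gives T=6, A=7, C=14, G=10.
G+C = 24, so %GC = 24/37 × 100 = 64.865%
Salt term: 16.6 × (-0.07) = -1.162
GC term: 0.41 × 64.865 = 26.595; length term: −675/37 = −18.243
Tm = 81.5 + (-1.162) + 26.595 − 18.243 = 88.69 → 88.7°C

88.7°C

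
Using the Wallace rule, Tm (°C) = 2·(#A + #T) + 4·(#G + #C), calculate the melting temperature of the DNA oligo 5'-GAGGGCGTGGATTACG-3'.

Counting bases: C=2, T=3, A=3, G=8
So N_AT = 6 and N_GC = 10.
Tm = 4·10 + 2·6 = 40 + 12 = 52°C

52°C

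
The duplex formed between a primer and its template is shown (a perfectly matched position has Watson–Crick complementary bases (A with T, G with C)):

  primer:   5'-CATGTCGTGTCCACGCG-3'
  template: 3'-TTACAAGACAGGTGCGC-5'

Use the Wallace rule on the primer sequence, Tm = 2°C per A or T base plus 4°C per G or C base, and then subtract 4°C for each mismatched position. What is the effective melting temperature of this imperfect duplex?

44°C

Primer base counts: A=2, T=4, G=5, C=6 → A+T=6, G+C=11
Perfect-match Tm = 2(6) + 4(11) = 12 + 44 = 56°C
Mismatches (positions where the bases are not complementary): 3 (at positions 1, 6, 7)
Effective Tm = 56 − 3×4 = 56 − 12 = 44°C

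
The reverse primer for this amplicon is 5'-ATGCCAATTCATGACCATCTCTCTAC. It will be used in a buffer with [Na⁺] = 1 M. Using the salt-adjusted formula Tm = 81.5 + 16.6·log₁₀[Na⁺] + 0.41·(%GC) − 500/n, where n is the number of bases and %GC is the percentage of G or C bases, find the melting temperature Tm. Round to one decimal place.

79.6°C

Length n = 26. Counting bases: A=7, G=2, T=8, C=9
G+C = 11, so %GC = 11/26 × 100 = 42.308%
Salt term: 16.6 × (0) = 0
GC term: 0.41 × 42.308 = 17.346; length term: −500/26 = −19.231
Tm = 81.5 + (0) + 17.346 − 19.231 = 79.615 → 79.6°C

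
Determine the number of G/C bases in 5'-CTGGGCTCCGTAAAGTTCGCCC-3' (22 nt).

Scanning the sequence gives C=8, G=6, A=3, T=5.
Total G or C: 6 + 8 = 14

14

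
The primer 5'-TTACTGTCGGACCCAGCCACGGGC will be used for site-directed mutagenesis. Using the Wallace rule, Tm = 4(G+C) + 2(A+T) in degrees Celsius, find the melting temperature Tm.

Counting bases: T=4, A=4, C=9, G=7
So N_AT = 8 and N_GC = 16.
Tm = 2×8 + 4×16 = 80°C

80°C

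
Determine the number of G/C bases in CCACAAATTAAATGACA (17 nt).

C=4, A=9, G=1, T=3
Total G or C: 1 + 4 = 5

5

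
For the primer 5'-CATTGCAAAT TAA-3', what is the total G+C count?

3

Counting bases: A=6, T=4, G=1, C=2
Total G or C: 1 + 2 = 3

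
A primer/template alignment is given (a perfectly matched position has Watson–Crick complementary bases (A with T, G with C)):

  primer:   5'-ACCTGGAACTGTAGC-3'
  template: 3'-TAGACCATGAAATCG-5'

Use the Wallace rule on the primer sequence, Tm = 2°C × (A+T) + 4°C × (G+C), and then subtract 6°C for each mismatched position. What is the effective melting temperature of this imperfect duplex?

Primer base counts: A=4, T=3, G=4, C=4 → A+T=7, G+C=8
Perfect-match Tm = 2(7) + 4(8) = 14 + 32 = 46°C
Mismatches (positions where the bases are not complementary): 3 (at positions 2, 7, 11)
Effective Tm = 46 − 3×6 = 46 − 18 = 28°C

28°C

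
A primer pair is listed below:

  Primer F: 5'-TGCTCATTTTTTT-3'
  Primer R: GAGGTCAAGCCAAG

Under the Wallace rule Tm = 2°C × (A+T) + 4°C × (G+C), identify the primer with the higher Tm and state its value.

Primer F: A+T=10, G+C=3 → Tm = 2(10)+4(3) = 32°C
Primer R: A+T=6, G+C=8 → Tm = 2(6)+4(8) = 44°C
32°C vs 44°C → primer R is higher.

Primer R, 44°C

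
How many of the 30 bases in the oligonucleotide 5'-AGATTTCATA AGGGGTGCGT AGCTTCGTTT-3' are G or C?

Base counts: A=6, C=4, T=11, G=9
G+C = 9 + 4 = 13

13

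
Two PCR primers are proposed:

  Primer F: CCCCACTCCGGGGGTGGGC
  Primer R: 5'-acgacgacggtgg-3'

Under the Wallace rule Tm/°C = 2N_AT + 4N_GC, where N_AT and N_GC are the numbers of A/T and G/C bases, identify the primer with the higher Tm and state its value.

Primer F, 70°C

Primer F: A+T=3, G+C=16 → Tm = 2(3)+4(16) = 70°C
Primer R: A+T=4, G+C=9 → Tm = 2(4)+4(9) = 44°C
70°C vs 44°C → primer F is higher.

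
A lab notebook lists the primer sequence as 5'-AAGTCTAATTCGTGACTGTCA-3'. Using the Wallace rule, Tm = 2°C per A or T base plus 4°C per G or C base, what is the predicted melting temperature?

Scanning the sequence gives A=6, C=4, T=7, G=4.
AT pairs contribute 13, GC pairs contribute 8.
Tm = 4·8 + 2·13 = 32 + 26 = 58°C

58°C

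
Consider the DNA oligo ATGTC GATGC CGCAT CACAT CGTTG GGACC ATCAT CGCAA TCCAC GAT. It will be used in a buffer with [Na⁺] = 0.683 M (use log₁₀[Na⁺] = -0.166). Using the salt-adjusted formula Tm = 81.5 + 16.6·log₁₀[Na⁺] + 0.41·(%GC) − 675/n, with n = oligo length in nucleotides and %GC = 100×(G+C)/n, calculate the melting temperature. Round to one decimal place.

Length n = 48. Base counts: G=10, C=15, T=11, A=12
G+C = 25, so %GC = 25/48 × 100 = 52.083%
Salt term: 16.6 × (-0.166) = -2.756
GC term: 0.41 × 52.083 = 21.354; length term: −675/48 = −14.062
Tm = 81.5 + (-2.756) + 21.354 − 14.062 = 86.036 → 86.0°C

86.0°C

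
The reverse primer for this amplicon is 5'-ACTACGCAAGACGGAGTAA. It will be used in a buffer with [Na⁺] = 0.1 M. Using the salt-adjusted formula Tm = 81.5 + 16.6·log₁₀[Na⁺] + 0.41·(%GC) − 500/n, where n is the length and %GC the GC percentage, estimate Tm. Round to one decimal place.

Length n = 19. C=4, G=5, T=2, A=8
G+C = 9, so %GC = 9/19 × 100 = 47.368%
Salt term: 16.6 × (-1) = -16.6
GC term: 0.41 × 47.368 = 19.421; length term: −500/19 = −26.316
Tm = 81.5 + (-16.6) + 19.421 − 26.316 = 58.005 → 58.0°C

58.0°C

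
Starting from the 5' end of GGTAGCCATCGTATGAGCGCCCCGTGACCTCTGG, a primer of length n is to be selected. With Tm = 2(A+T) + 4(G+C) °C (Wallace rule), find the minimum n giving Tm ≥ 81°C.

First 24 bases: GGTAGCCATCGTATGAGCGCCCCG → Tm = 80°C (< 81°C)
First 25 bases: GGTAGCCATCGTATGAGCGCCCCGT → Tm = 82°C (≥ 81°C)
Since every base adds ≥2°C, Tm only increases with n, so the threshold is first crossed at n = 25.

n = 25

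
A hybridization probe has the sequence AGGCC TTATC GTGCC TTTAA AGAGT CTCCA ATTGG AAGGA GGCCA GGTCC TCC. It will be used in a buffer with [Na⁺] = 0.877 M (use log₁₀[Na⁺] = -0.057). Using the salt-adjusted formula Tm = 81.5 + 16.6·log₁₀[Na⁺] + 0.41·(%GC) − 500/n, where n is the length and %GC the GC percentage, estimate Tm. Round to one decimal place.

Length n = 53. Scanning the sequence gives G=14, C=14, A=12, T=13.
G+C = 28, so %GC = 28/53 × 100 = 52.83%
Salt term: 16.6 × (-0.057) = -0.946
GC term: 0.41 × 52.83 = 21.66; length term: −500/53 = −9.434
Tm = 81.5 + (-0.946) + 21.66 − 9.434 = 92.78 → 92.8°C

92.8°C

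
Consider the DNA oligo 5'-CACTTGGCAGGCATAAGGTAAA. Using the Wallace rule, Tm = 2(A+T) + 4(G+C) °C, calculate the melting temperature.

Counting bases: T=4, G=6, A=8, C=4
So N_AT = 12 and N_GC = 10.
Tm = 4·10 + 2·12 = 40 + 24 = 64°C

64°C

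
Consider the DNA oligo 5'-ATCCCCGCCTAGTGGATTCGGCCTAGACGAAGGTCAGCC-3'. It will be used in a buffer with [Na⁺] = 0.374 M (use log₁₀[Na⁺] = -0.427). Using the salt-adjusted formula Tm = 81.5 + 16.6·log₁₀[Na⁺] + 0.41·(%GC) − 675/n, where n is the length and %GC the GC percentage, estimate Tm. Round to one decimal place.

82.3°C

Length n = 39. C=13, G=11, T=7, A=8
G+C = 24, so %GC = 24/39 × 100 = 61.538%
Salt term: 16.6 × (-0.427) = -7.088
GC term: 0.41 × 61.538 = 25.231; length term: −675/39 = −17.308
Tm = 81.5 + (-7.088) + 25.231 − 17.308 = 82.335 → 82.3°C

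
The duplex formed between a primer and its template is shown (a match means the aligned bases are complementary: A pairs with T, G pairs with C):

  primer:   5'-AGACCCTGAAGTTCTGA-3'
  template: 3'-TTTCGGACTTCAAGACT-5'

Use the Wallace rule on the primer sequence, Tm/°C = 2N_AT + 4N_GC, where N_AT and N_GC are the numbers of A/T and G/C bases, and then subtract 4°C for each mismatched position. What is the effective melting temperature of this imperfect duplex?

42°C

Primer base counts: A=5, T=4, G=4, C=4 → A+T=9, G+C=8
Perfect-match Tm = 2(9) + 4(8) = 18 + 32 = 50°C
Mismatches (positions where the bases are not complementary): 2 (at positions 2, 4)
Effective Tm = 50 − 2×4 = 50 − 8 = 42°C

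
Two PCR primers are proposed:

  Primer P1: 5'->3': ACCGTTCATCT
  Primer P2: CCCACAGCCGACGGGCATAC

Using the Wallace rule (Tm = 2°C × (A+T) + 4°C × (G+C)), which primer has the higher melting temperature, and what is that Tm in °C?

Primer P1: A+T=6, G+C=5 → Tm = 2(6)+4(5) = 32°C
Primer P2: A+T=6, G+C=14 → Tm = 2(6)+4(14) = 68°C
32°C vs 68°C → primer P2 is higher.

Primer P2, 68°C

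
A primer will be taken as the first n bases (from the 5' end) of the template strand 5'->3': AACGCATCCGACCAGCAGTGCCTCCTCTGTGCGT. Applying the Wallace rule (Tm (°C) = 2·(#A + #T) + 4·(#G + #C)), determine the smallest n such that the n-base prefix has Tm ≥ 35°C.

n = 12

First 11 bases: AACGCATCCGA → Tm = 34°C (< 35°C)
First 12 bases: AACGCATCCGAC → Tm = 38°C (≥ 35°C)
Since every base adds ≥2°C, Tm only increases with n, so the threshold is first crossed at n = 12.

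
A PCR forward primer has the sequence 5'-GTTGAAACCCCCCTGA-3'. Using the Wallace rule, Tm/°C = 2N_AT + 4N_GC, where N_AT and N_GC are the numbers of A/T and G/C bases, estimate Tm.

Scanning the sequence gives A=4, C=6, T=3, G=3.
AT pairs contribute 7, GC pairs contribute 9.
Tm = 4·9 + 2·7 = 36 + 14 = 50°C

50°C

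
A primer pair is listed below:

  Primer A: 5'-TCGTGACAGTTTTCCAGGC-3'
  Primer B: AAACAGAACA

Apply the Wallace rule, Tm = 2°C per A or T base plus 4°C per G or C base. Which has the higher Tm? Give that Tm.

Primer A, 58°C

Primer A: A+T=9, G+C=10 → Tm = 2(9)+4(10) = 58°C
Primer B: A+T=7, G+C=3 → Tm = 2(7)+4(3) = 26°C
58°C vs 26°C → primer A is higher.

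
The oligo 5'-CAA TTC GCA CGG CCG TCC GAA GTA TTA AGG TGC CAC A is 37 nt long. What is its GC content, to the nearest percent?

Scanning the sequence gives T=7, A=10, C=11, G=9.
G+C = 9 + 11 = 20 out of 37 bases
%GC = 20/37 × 100 = 54.05% ≈ 54%

54%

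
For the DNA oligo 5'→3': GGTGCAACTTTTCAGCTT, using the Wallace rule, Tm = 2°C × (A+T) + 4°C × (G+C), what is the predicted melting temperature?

52°C

G=4, C=4, A=3, T=7
AT pairs contribute 10, GC pairs contribute 8.
Tm = 2×10 + 4×8 = 52°C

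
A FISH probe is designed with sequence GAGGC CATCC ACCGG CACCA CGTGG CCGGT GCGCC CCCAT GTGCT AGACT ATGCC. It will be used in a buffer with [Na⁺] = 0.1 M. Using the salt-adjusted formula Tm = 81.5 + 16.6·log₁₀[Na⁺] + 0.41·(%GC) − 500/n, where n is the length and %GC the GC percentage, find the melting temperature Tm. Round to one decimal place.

Length n = 55. Counting bases: G=16, C=22, T=8, A=9
G+C = 38, so %GC = 38/55 × 100 = 69.091%
Salt term: 16.6 × (-1) = -16.6
GC term: 0.41 × 69.091 = 28.327; length term: −500/55 = −9.091
Tm = 81.5 + (-16.6) + 28.327 − 9.091 = 84.136 → 84.1°C

84.1°C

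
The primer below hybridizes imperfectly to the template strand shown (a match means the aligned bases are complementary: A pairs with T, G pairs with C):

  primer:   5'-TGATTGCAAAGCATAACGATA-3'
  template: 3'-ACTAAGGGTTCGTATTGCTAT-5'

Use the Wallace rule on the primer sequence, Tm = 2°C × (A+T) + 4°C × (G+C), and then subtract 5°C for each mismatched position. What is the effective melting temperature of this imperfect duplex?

46°C

Primer base counts: A=9, T=5, G=4, C=3 → A+T=14, G+C=7
Perfect-match Tm = 2(14) + 4(7) = 28 + 28 = 56°C
Mismatches (positions where the bases are not complementary): 2 (at positions 6, 8)
Effective Tm = 56 − 2×5 = 56 − 10 = 46°C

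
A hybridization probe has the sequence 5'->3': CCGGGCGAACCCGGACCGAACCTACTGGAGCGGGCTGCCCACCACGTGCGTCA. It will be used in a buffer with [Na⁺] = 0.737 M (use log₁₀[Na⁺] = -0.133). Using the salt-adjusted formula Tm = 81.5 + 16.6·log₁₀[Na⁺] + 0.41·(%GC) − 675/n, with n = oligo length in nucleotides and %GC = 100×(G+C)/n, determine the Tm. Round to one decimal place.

Length n = 53. Scanning the sequence gives T=5, G=17, C=21, A=10.
G+C = 38, so %GC = 38/53 × 100 = 71.698%
Salt term: 16.6 × (-0.133) = -2.208
GC term: 0.41 × 71.698 = 29.396; length term: −675/53 = −12.736
Tm = 81.5 + (-2.208) + 29.396 − 12.736 = 95.952 → 96.0°C

96.0°C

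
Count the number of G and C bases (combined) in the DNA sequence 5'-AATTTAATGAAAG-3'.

2

Counting bases: C=0, A=7, G=2, T=4
G+C = 2 + 0 = 2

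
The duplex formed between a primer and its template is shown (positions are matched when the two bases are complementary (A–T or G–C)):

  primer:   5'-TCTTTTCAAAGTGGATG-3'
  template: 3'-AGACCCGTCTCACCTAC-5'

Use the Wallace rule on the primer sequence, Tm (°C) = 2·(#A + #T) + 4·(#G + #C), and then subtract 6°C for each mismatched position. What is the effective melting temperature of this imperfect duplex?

22°C

Primer base counts: A=4, T=7, G=4, C=2 → A+T=11, G+C=6
Perfect-match Tm = 2(11) + 4(6) = 22 + 24 = 46°C
Mismatches (positions where the bases are not complementary): 4 (at positions 4, 5, 6, 9)
Effective Tm = 46 − 4×6 = 46 − 24 = 22°C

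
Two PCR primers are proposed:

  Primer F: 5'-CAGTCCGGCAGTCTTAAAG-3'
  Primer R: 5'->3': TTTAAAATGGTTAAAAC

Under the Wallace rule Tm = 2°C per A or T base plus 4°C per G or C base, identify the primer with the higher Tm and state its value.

Primer F: A+T=9, G+C=10 → Tm = 2(9)+4(10) = 58°C
Primer R: A+T=14, G+C=3 → Tm = 2(14)+4(3) = 40°C
58°C vs 40°C → primer F is higher.

Primer F, 58°C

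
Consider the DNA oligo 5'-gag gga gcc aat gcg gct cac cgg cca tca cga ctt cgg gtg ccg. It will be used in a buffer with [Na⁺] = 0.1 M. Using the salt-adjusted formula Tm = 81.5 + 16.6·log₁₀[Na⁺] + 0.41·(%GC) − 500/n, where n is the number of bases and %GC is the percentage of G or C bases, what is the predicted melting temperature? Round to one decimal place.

82.0°C

Length n = 45. Scanning the sequence gives C=15, A=8, G=16, T=6.
G+C = 31, so %GC = 31/45 × 100 = 68.889%
Salt term: 16.6 × (-1) = -16.6
GC term: 0.41 × 68.889 = 28.244; length term: −500/45 = −11.111
Tm = 81.5 + (-16.6) + 28.244 − 11.111 = 82.033 → 82.0°C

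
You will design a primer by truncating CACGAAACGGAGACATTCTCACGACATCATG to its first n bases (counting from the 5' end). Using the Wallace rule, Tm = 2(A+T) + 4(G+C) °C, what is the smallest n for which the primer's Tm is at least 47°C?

n = 16

First 15 bases: CACGAAACGGAGACA → Tm = 46°C (< 47°C)
First 16 bases: CACGAAACGGAGACAT → Tm = 48°C (≥ 47°C)
Each additional base adds 2°C (A/T) or 4°C (G/C), so Tm is non-decreasing in n; n = 16 is the first length to reach 47°C.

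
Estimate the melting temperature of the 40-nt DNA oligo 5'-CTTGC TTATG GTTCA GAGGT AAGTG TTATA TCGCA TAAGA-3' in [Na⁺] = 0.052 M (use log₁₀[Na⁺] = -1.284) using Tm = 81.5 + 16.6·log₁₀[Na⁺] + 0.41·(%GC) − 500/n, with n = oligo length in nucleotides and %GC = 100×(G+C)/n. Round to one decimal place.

63.1°C

Length n = 40. T=14, G=10, C=5, A=11
G+C = 15, so %GC = 15/40 × 100 = 37.5%
Salt term: 16.6 × (-1.284) = -21.314
GC term: 0.41 × 37.5 = 15.375; length term: −500/40 = −12.5
Tm = 81.5 + (-21.314) + 15.375 − 12.5 = 63.061 → 63.1°C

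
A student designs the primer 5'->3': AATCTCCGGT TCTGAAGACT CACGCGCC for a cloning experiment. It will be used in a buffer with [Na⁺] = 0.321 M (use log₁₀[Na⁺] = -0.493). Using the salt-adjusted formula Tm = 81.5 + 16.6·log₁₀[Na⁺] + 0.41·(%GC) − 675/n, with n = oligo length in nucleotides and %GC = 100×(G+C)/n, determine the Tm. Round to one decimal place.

72.6°C

Length n = 28. Counting bases: C=10, G=6, A=6, T=6
G+C = 16, so %GC = 16/28 × 100 = 57.143%
Salt term: 16.6 × (-0.493) = -8.184
GC term: 0.41 × 57.143 = 23.429; length term: −675/28 = −24.107
Tm = 81.5 + (-8.184) + 23.429 − 24.107 = 72.638 → 72.6°C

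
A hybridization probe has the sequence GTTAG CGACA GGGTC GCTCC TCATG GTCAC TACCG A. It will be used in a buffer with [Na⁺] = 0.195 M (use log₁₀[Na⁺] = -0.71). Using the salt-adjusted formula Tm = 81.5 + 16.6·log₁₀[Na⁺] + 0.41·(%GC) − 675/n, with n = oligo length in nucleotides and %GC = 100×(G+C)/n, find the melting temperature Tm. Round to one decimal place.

74.9°C

Length n = 36. A=7, C=11, G=10, T=8
G+C = 21, so %GC = 21/36 × 100 = 58.333%
Salt term: 16.6 × (-0.71) = -11.786
GC term: 0.41 × 58.333 = 23.917; length term: −675/36 = −18.75
Tm = 81.5 + (-11.786) + 23.917 − 18.75 = 74.881 → 74.9°C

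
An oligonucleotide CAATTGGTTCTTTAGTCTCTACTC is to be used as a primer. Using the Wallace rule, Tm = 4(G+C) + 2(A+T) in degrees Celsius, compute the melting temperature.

Scanning the sequence gives C=6, A=4, T=11, G=3.
So N_AT = 15 and N_GC = 9.
Tm = 2×15 + 4×9 = 66°C

66°C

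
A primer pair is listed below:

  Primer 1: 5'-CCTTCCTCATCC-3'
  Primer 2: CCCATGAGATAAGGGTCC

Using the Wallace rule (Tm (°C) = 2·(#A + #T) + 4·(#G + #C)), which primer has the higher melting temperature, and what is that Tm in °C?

Primer 1: A+T=5, G+C=7 → Tm = 2(5)+4(7) = 38°C
Primer 2: A+T=8, G+C=10 → Tm = 2(8)+4(10) = 56°C
38°C vs 56°C → primer 2 is higher.

Primer 2, 56°C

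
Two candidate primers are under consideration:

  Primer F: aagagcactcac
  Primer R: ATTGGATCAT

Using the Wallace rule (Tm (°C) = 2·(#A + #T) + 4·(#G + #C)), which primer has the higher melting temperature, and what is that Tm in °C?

Primer F, 36°C

Primer F: A+T=6, G+C=6 → Tm = 2(6)+4(6) = 36°C
Primer R: A+T=7, G+C=3 → Tm = 2(7)+4(3) = 26°C
36°C vs 26°C → primer F is higher.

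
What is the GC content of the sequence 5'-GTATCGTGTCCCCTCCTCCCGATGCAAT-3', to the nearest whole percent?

57%

C=11, T=8, A=4, G=5
G+C = 5 + 11 = 16 out of 28 bases
%GC = 16/28 × 100 = 57.14% ≈ 57%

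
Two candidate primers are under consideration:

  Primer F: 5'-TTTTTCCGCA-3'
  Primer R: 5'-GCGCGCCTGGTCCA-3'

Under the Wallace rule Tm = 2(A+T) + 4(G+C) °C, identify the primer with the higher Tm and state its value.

Primer F: A+T=6, G+C=4 → Tm = 2(6)+4(4) = 28°C
Primer R: A+T=3, G+C=11 → Tm = 2(3)+4(11) = 50°C
28°C vs 50°C → primer R is higher.

Primer R, 50°C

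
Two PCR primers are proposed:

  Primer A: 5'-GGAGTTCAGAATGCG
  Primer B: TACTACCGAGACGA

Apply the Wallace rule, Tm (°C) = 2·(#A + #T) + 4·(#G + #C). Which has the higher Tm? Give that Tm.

Primer A: A+T=7, G+C=8 → Tm = 2(7)+4(8) = 46°C
Primer B: A+T=7, G+C=7 → Tm = 2(7)+4(7) = 42°C
46°C vs 42°C → primer A is higher.

Primer A, 46°C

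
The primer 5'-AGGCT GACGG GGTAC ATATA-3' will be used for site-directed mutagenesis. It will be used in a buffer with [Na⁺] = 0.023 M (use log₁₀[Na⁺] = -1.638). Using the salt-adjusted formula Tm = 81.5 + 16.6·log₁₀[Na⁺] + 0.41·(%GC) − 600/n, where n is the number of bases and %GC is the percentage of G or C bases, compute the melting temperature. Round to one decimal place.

44.8°C

Length n = 20. Counting bases: G=7, A=6, C=3, T=4
G+C = 10, so %GC = 10/20 × 100 = 50%
Salt term: 16.6 × (-1.638) = -27.191
GC term: 0.41 × 50 = 20.5; length term: −600/20 = −30
Tm = 81.5 + (-27.191) + 20.5 − 30 = 44.809 → 44.8°C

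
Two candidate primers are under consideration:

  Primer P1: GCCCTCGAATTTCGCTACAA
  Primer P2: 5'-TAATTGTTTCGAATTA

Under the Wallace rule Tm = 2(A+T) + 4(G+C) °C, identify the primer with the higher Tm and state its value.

Primer P1, 60°C

Primer P1: A+T=10, G+C=10 → Tm = 2(10)+4(10) = 60°C
Primer P2: A+T=13, G+C=3 → Tm = 2(13)+4(3) = 38°C
60°C vs 38°C → primer P1 is higher.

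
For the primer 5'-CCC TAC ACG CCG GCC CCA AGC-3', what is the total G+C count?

Base counts: C=12, T=1, A=4, G=4
G+C = 4 + 12 = 16

16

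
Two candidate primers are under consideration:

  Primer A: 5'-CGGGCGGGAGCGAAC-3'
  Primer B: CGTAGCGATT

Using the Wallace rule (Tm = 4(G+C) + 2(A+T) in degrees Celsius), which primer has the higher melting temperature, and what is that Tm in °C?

Primer A, 54°C

Primer A: A+T=3, G+C=12 → Tm = 2(3)+4(12) = 54°C
Primer B: A+T=5, G+C=5 → Tm = 2(5)+4(5) = 30°C
54°C vs 30°C → primer A is higher.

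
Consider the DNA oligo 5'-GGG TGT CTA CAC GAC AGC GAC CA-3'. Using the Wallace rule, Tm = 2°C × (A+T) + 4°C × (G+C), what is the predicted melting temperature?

74°C

Counting bases: T=3, G=7, C=7, A=6
AT pairs contribute 9, GC pairs contribute 14.
Tm = 4·14 + 2·9 = 56 + 18 = 74°C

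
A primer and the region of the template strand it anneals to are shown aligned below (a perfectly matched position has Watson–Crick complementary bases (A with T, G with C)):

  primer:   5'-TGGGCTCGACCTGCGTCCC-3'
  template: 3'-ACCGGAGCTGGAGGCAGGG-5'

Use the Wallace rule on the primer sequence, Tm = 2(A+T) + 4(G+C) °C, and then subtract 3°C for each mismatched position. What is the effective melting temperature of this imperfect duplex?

Primer base counts: A=1, T=4, G=6, C=8 → A+T=5, G+C=14
Perfect-match Tm = 2(5) + 4(14) = 10 + 56 = 66°C
Mismatches (positions where the bases are not complementary): 2 (at positions 4, 13)
Effective Tm = 66 − 2×3 = 66 − 6 = 60°C

60°C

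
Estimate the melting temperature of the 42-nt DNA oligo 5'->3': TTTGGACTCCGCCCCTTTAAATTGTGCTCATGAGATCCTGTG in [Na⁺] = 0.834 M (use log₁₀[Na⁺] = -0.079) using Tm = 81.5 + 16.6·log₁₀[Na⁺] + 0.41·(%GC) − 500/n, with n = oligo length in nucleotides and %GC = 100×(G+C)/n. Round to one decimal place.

Length n = 42. Base counts: A=7, C=11, T=15, G=9
G+C = 20, so %GC = 20/42 × 100 = 47.619%
Salt term: 16.6 × (-0.079) = -1.311
GC term: 0.41 × 47.619 = 19.524; length term: −500/42 = −11.905
Tm = 81.5 + (-1.311) + 19.524 − 11.905 = 87.808 → 87.8°C

87.8°C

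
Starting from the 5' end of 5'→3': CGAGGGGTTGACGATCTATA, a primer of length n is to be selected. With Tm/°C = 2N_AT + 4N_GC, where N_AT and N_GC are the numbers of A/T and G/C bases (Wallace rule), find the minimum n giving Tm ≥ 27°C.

First 7 bases: CGAGGGG → Tm = 26°C (< 27°C)
First 8 bases: CGAGGGGT → Tm = 28°C (≥ 27°C)
Each additional base adds 2°C (A/T) or 4°C (G/C), so Tm is non-decreasing in n; n = 8 is the first length to reach 27°C.

n = 8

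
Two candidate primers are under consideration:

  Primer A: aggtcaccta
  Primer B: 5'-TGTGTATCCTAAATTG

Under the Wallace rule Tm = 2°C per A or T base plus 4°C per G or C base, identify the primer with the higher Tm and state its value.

Primer A: A+T=5, G+C=5 → Tm = 2(5)+4(5) = 30°C
Primer B: A+T=11, G+C=5 → Tm = 2(11)+4(5) = 42°C
30°C vs 42°C → primer B is higher.

Primer B, 42°C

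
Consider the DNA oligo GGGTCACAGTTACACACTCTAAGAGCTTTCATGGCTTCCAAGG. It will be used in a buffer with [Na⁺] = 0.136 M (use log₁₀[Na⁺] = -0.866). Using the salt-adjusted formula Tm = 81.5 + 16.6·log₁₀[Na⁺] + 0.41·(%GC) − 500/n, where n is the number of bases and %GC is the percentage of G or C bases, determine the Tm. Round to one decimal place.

75.5°C

Length n = 43. Counting bases: G=10, C=11, A=11, T=11
G+C = 21, so %GC = 21/43 × 100 = 48.837%
Salt term: 16.6 × (-0.866) = -14.376
GC term: 0.41 × 48.837 = 20.023; length term: −500/43 = −11.628
Tm = 81.5 + (-14.376) + 20.023 − 11.628 = 75.519 → 75.5°C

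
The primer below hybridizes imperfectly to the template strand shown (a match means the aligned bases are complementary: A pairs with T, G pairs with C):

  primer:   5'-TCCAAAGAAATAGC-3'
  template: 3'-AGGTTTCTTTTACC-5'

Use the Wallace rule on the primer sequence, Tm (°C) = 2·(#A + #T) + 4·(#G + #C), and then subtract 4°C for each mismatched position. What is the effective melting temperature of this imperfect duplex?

Primer base counts: A=7, T=2, G=2, C=3 → A+T=9, G+C=5
Perfect-match Tm = 2(9) + 4(5) = 18 + 20 = 38°C
Mismatches (positions where the bases are not complementary): 3 (at positions 11, 12, 14)
Effective Tm = 38 − 3×4 = 38 − 12 = 26°C

26°C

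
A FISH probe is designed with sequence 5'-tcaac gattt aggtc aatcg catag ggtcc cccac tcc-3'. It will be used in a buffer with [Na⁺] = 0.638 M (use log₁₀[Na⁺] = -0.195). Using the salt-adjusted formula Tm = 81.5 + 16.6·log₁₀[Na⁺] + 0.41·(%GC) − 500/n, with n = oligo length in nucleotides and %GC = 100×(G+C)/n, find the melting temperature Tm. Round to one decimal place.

Length n = 38. Counting bases: A=9, G=7, C=13, T=9
G+C = 20, so %GC = 20/38 × 100 = 52.632%
Salt term: 16.6 × (-0.195) = -3.237
GC term: 0.41 × 52.632 = 21.579; length term: −500/38 = −13.158
Tm = 81.5 + (-3.237) + 21.579 − 13.158 = 86.684 → 86.7°C

86.7°C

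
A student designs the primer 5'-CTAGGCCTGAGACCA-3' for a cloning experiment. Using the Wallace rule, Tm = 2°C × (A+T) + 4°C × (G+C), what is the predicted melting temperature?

Base counts: A=4, G=4, T=2, C=5
So N_AT = 6 and N_GC = 9.
Tm = 4·9 + 2·6 = 36 + 12 = 48°C

48°C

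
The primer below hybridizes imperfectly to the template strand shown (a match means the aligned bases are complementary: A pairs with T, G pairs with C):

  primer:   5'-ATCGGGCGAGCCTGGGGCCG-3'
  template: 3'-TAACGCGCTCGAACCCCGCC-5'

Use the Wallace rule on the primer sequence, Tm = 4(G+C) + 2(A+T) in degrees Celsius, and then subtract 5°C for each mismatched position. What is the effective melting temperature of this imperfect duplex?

52°C

Primer base counts: A=2, T=2, G=10, C=6 → A+T=4, G+C=16
Perfect-match Tm = 2(4) + 4(16) = 8 + 64 = 72°C
Mismatches (positions where the bases are not complementary): 4 (at positions 3, 5, 12, 19)
Effective Tm = 72 − 4×5 = 72 − 20 = 52°C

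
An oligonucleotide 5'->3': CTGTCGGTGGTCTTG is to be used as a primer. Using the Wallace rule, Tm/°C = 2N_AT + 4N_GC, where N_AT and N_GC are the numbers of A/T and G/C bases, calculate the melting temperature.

48°C

G=6, A=0, T=6, C=3
So N_AT = 6 and N_GC = 9.
Tm = 4·9 + 2·6 = 36 + 12 = 48°C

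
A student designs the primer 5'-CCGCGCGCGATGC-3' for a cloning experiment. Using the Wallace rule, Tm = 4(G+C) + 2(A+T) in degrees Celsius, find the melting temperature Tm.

Counting bases: T=1, A=1, G=5, C=6
A+T = 2, G+C = 11
Tm = 2(2) + 4(11) = 4 + 44 = 48°C

48°C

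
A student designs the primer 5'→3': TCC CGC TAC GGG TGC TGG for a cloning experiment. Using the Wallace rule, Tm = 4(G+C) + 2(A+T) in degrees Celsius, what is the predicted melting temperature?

Counting bases: A=1, T=4, G=7, C=6
So N_AT = 5 and N_GC = 13.
Tm = 2(5) + 4(13) = 10 + 52 = 62°C

62°C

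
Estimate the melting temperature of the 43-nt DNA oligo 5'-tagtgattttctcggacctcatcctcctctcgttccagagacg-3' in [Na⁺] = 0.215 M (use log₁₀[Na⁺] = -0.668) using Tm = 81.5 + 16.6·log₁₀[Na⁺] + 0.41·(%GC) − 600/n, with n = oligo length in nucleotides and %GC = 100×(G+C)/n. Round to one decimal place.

77.4°C

Length n = 43. Counting bases: T=14, C=14, G=8, A=7
G+C = 22, so %GC = 22/43 × 100 = 51.163%
Salt term: 16.6 × (-0.668) = -11.089
GC term: 0.41 × 51.163 = 20.977; length term: −600/43 = −13.953
Tm = 81.5 + (-11.089) + 20.977 − 13.953 = 77.435 → 77.4°C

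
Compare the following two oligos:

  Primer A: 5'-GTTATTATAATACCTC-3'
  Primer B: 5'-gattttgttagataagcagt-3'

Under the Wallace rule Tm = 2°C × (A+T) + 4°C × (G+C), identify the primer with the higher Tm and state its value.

Primer A: A+T=12, G+C=4 → Tm = 2(12)+4(4) = 40°C
Primer B: A+T=14, G+C=6 → Tm = 2(14)+4(6) = 52°C
40°C vs 52°C → primer B is higher.

Primer B, 52°C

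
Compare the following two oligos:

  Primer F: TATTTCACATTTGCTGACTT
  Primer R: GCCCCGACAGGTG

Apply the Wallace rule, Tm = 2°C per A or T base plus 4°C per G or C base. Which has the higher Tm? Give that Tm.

Primer F, 52°C

Primer F: A+T=14, G+C=6 → Tm = 2(14)+4(6) = 52°C
Primer R: A+T=3, G+C=10 → Tm = 2(3)+4(10) = 46°C
52°C vs 46°C → primer F is higher.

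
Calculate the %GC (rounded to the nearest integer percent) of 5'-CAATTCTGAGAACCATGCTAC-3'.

Base counts: T=5, G=3, C=6, A=7
G+C = 3 + 6 = 9 out of 21 bases
%GC = 9/21 × 100 = 42.86% ≈ 43%

43%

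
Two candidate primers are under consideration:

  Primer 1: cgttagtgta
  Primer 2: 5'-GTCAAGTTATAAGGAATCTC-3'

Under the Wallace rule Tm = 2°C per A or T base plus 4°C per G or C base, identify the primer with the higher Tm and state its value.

Primer 2, 54°C

Primer 1: A+T=6, G+C=4 → Tm = 2(6)+4(4) = 28°C
Primer 2: A+T=13, G+C=7 → Tm = 2(13)+4(7) = 54°C
28°C vs 54°C → primer 2 is higher.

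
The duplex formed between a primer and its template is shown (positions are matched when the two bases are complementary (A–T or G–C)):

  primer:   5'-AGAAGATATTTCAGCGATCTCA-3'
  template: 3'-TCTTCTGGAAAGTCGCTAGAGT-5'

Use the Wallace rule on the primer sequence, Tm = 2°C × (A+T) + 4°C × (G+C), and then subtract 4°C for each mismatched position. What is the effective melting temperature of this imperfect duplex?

52°C

Primer base counts: A=8, T=6, G=4, C=4 → A+T=14, G+C=8
Perfect-match Tm = 2(14) + 4(8) = 28 + 32 = 60°C
Mismatches (positions where the bases are not complementary): 2 (at positions 7, 8)
Effective Tm = 60 − 2×4 = 60 − 8 = 52°C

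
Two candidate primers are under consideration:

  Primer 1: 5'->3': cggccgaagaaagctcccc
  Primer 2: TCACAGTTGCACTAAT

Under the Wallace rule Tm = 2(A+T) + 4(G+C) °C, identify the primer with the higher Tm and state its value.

Primer 1, 64°C

Primer 1: A+T=6, G+C=13 → Tm = 2(6)+4(13) = 64°C
Primer 2: A+T=10, G+C=6 → Tm = 2(10)+4(6) = 44°C
64°C vs 44°C → primer 1 is higher.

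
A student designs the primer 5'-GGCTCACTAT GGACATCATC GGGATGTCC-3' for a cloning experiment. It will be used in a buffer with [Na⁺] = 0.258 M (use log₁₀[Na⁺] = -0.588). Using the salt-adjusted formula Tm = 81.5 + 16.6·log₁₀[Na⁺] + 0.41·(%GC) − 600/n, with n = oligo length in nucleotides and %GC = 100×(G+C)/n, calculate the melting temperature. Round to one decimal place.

73.7°C

Length n = 29. A=6, G=8, C=8, T=7
G+C = 16, so %GC = 16/29 × 100 = 55.172%
Salt term: 16.6 × (-0.588) = -9.761
GC term: 0.41 × 55.172 = 22.621; length term: −600/29 = −20.69
Tm = 81.5 + (-9.761) + 22.621 − 20.69 = 73.67 → 73.7°C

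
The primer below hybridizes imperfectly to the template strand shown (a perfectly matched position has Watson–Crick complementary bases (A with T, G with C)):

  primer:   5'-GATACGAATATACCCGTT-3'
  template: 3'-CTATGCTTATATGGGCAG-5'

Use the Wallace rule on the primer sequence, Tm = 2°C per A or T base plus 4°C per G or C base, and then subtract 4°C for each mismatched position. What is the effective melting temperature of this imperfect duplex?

46°C

Primer base counts: A=6, T=5, G=3, C=4 → A+T=11, G+C=7
Perfect-match Tm = 2(11) + 4(7) = 22 + 28 = 50°C
Mismatches (positions where the bases are not complementary): 1 (at position 18)
Effective Tm = 50 − 1×4 = 50 − 4 = 46°C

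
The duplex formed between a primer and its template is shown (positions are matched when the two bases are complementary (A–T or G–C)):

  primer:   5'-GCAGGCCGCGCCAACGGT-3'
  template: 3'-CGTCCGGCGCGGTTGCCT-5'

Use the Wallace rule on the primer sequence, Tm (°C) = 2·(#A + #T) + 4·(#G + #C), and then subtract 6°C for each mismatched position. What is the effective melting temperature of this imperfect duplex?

58°C

Primer base counts: A=3, T=1, G=7, C=7 → A+T=4, G+C=14
Perfect-match Tm = 2(4) + 4(14) = 8 + 56 = 64°C
Mismatches (positions where the bases are not complementary): 1 (at position 18)
Effective Tm = 64 − 1×6 = 64 − 6 = 58°C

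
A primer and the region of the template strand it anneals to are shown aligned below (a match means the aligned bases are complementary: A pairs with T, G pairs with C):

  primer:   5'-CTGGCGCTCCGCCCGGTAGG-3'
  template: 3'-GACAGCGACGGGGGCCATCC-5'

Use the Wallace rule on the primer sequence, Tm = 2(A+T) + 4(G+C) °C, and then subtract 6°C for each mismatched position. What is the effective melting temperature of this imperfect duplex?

Primer base counts: A=1, T=3, G=8, C=8 → A+T=4, G+C=16
Perfect-match Tm = 2(4) + 4(16) = 8 + 64 = 72°C
Mismatches (positions where the bases are not complementary): 3 (at positions 4, 9, 11)
Effective Tm = 72 − 3×6 = 72 − 18 = 54°C

54°C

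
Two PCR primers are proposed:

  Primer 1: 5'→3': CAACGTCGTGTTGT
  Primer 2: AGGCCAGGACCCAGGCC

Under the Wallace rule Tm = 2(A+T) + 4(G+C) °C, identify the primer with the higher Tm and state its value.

Primer 2, 60°C

Primer 1: A+T=7, G+C=7 → Tm = 2(7)+4(7) = 42°C
Primer 2: A+T=4, G+C=13 → Tm = 2(4)+4(13) = 60°C
42°C vs 60°C → primer 2 is higher.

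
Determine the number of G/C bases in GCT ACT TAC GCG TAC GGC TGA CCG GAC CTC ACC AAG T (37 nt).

Counting bases: T=7, G=9, A=8, C=13
Total G or C: 9 + 13 = 22

22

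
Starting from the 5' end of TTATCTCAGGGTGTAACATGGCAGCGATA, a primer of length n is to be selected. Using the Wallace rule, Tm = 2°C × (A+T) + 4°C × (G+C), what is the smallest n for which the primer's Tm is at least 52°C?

First 18 bases: TTATCTCAGGGTGTAACA → Tm = 50°C (< 52°C)
First 19 bases: TTATCTCAGGGTGTAACAT → Tm = 52°C (≥ 52°C)
Each additional base adds 2°C (A/T) or 4°C (G/C), so Tm is non-decreasing in n; n = 19 is the first length to reach 52°C.

n = 19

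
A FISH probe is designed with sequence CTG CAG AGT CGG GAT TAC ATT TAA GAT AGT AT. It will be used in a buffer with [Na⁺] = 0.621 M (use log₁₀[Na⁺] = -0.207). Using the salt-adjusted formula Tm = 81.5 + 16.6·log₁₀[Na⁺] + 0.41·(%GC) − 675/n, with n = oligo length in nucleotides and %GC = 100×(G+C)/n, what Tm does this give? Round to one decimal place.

Length n = 32. Counting bases: G=8, C=4, T=10, A=10
G+C = 12, so %GC = 12/32 × 100 = 37.5%
Salt term: 16.6 × (-0.207) = -3.436
GC term: 0.41 × 37.5 = 15.375; length term: −675/32 = −21.094
Tm = 81.5 + (-3.436) + 15.375 − 21.094 = 72.345 → 72.3°C

72.3°C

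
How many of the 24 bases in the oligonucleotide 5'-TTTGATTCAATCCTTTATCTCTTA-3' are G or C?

Scanning the sequence gives C=5, A=5, G=1, T=13.
G+C = 1 + 5 = 6

6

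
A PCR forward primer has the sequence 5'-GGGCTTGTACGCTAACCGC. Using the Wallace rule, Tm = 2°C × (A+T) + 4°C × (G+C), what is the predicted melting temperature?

62°C

Scanning the sequence gives C=6, A=3, G=6, T=4.
So N_AT = 7 and N_GC = 12.
Tm = 2×7 + 4×12 = 62°C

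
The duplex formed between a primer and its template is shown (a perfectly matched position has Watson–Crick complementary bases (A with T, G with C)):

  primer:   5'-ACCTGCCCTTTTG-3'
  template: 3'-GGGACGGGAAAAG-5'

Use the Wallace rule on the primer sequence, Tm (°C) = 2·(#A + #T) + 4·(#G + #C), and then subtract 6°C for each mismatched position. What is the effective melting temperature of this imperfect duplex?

28°C

Primer base counts: A=1, T=5, G=2, C=5 → A+T=6, G+C=7
Perfect-match Tm = 2(6) + 4(7) = 12 + 28 = 40°C
Mismatches (positions where the bases are not complementary): 2 (at positions 1, 13)
Effective Tm = 40 − 2×6 = 40 − 12 = 28°C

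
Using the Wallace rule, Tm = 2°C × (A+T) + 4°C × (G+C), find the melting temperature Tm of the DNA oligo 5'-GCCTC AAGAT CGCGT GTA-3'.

Base counts: C=5, G=5, T=4, A=4
AT pairs contribute 8, GC pairs contribute 10.
Tm = 4·10 + 2·8 = 40 + 16 = 56°C

56°C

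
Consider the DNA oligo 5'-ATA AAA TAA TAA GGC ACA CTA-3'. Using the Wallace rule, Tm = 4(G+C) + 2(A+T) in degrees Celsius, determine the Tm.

Scanning the sequence gives A=12, C=3, T=4, G=2.
So N_AT = 16 and N_GC = 5.
Tm = 2(16) + 4(5) = 32 + 20 = 52°C

52°C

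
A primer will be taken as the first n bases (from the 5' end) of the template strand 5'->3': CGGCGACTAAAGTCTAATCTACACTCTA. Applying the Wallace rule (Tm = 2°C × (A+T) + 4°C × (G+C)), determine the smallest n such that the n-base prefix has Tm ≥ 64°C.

First 21 bases: CGGCGACTAAAGTCTAATCTA → Tm = 60°C (< 64°C)
First 22 bases: CGGCGACTAAAGTCTAATCTAC → Tm = 64°C (≥ 64°C)
Since every base adds ≥2°C, Tm only increases with n, so the threshold is first crossed at n = 22.

n = 22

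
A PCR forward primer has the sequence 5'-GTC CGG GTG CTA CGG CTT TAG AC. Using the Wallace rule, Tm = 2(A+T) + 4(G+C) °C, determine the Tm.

74°C

Scanning the sequence gives C=6, T=6, G=8, A=3.
A+T = 9, G+C = 14
Tm = 2(9) + 4(14) = 18 + 56 = 74°C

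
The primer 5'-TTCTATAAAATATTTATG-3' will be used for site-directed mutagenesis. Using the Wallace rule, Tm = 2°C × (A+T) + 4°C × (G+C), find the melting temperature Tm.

40°C

A=7, G=1, C=1, T=9
So N_AT = 16 and N_GC = 2.
Tm = 2(16) + 4(2) = 32 + 8 = 40°C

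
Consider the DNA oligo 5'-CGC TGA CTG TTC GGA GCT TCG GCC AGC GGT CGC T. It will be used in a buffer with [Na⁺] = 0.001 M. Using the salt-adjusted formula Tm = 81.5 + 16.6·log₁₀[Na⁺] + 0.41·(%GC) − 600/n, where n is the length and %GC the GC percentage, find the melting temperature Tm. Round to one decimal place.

Length n = 34. G=12, A=3, C=11, T=8
G+C = 23, so %GC = 23/34 × 100 = 67.647%
Salt term: 16.6 × (-3) = -49.8
GC term: 0.41 × 67.647 = 27.735; length term: −600/34 = −17.647
Tm = 81.5 + (-49.8) + 27.735 − 17.647 = 41.788 → 41.8°C

41.8°C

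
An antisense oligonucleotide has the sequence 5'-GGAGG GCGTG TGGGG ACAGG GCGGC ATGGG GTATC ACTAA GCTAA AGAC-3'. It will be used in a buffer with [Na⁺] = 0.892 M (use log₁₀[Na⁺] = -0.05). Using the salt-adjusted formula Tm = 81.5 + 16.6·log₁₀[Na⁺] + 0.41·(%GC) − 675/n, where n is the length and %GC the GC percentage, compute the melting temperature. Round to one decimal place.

92.0°C

Length n = 49. Scanning the sequence gives A=12, T=7, C=8, G=22.
G+C = 30, so %GC = 30/49 × 100 = 61.224%
Salt term: 16.6 × (-0.05) = -0.83
GC term: 0.41 × 61.224 = 25.102; length term: −675/49 = −13.776
Tm = 81.5 + (-0.83) + 25.102 − 13.776 = 91.996 → 92.0°C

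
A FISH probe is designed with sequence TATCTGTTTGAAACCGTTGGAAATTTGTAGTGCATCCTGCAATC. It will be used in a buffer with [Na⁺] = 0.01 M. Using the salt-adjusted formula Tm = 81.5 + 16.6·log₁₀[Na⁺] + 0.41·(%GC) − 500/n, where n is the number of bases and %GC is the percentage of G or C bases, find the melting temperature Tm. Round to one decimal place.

Length n = 44. C=8, T=16, G=9, A=11
G+C = 17, so %GC = 17/44 × 100 = 38.636%
Salt term: 16.6 × (-2) = -33.2
GC term: 0.41 × 38.636 = 15.841; length term: −500/44 = −11.364
Tm = 81.5 + (-33.2) + 15.841 − 11.364 = 52.777 → 52.8°C

52.8°C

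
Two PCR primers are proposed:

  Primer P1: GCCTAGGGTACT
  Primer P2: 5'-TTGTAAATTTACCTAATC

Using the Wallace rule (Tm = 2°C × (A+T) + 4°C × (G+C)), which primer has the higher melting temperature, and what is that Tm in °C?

Primer P1: A+T=5, G+C=7 → Tm = 2(5)+4(7) = 38°C
Primer P2: A+T=14, G+C=4 → Tm = 2(14)+4(4) = 44°C
38°C vs 44°C → primer P2 is higher.

Primer P2, 44°C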